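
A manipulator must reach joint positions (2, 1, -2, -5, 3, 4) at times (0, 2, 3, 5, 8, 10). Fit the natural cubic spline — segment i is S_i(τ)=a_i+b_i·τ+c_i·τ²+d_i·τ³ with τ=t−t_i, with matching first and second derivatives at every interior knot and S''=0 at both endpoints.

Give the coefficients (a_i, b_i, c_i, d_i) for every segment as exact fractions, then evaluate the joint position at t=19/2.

Δ: Δ0=-1/2, Δ1=-3, Δ2=-3/2, Δ3=8/3, Δ4=1/2
row 1: diag=6, rhs=-15; c'=1/6, d'=-5/2
row 2: denom=6−1·1/6=35/6; d'=(9−1·-5/2)/(35/6)=69/35
row 3: denom=10−2·12/35=326/35; d'=(25−2·69/35)/(326/35)=737/326
row 4: denom=10−3·105/326=2945/326; d'=(-13−3·737/326)/(2945/326)=-6449/2945
back: M4=-6449/2945
back: M3=737/326−105/326·-6449/2945=1747/589
back: M2=69/35−12/35·1747/589=2811/2945
back: M1=-5/2−1/6·2811/2945=-7831/2945
M: M0=0, M1=-7831/2945, M2=2811/2945, M3=1747/589, M4=-6449/2945, M5=0
seg 0: a=2, c=M0/2=0, d=(M1−M0)/(6·2)=-7831/35340, b=Δ0−h0·(2M0+M1)/6=6827/17670
seg 1: a=1, c=M1/2=-7831/5890, d=(M2−M1)/(6·1)=5321/8835, b=Δ1−h1·(2M1+M2)/6=-40159/17670
seg 2: a=-2, c=M2/2=2811/5890, d=(M3−M2)/(6·2)=1481/8835, b=Δ2−h2·(2M2+M3)/6=-55219/17670
seg 3: a=-5, c=M3/2=1747/1178, d=(M4−M3)/(6·3)=-7592/26505, b=Δ3−h3·(2M3+M4)/6=14057/17670
seg 4: a=3, c=M4/2=-6449/5890, d=(M5−M4)/(6·2)=6449/35340, b=Δ4−h4·(2M4+M5)/6=34631/17670
t_q=19/2 → seg 4, τ=3/2; S=3+34631/17670·τ+-6449/5890·τ²+6449/35340·τ³=77129/18848

  seg 0: a=2 b=6827/17670 c=0 d=-7831/35340
  seg 1: a=1 b=-40159/17670 c=-7831/5890 d=5321/8835
  seg 2: a=-2 b=-55219/17670 c=2811/5890 d=1481/8835
  seg 3: a=-5 b=14057/17670 c=1747/1178 d=-7592/26505
  seg 4: a=3 b=34631/17670 c=-6449/5890 d=6449/35340
S(19/2) = 77129/18848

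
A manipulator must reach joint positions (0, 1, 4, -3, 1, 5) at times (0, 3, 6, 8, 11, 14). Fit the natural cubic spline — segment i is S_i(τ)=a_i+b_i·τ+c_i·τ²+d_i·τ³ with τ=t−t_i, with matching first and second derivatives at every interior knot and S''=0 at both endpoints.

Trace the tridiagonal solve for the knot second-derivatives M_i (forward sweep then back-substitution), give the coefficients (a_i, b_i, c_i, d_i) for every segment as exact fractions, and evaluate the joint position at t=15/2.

  seg 0: a=0 b=-833/2610 c=0 d=1703/23490
  seg 1: a=1 b=2138/1305 c=1703/2610 d=-1355/4698
  seg 2: a=4 b=-5831/2610 c=-2536/1305 d=19/29
  seg 3: a=-3 b=-5599/2610 c=2594/1305 d=-1297/4698
  seg 4: a=1 b=3037/1305 c=-1297/2610 d=1297/23490
S(15/2) = -5263/3480

Δ: Δ0=1/3, Δ1=1, Δ2=-7/2, Δ3=4/3, Δ4=4/3
row 1: diag=12, rhs=4; c'=1/4, d'=1/3
row 2: denom=10−3·1/4=37/4; d'=(-27−3·1/3)/(37/4)=-112/37
row 3: denom=10−2·8/37=354/37; d'=(29−2·-112/37)/(354/37)=1297/354
row 4: denom=12−3·37/118=1305/118; d'=(0−3·1297/354)/(1305/118)=-1297/1305
back: M4=-1297/1305
back: M3=1297/354−37/118·-1297/1305=5188/1305
back: M2=-112/37−8/37·5188/1305=-5072/1305
back: M1=1/3−1/4·-5072/1305=1703/1305
M: M0=0, M1=1703/1305, M2=-5072/1305, M3=5188/1305, M4=-1297/1305, M5=0
seg 0: a=0, c=M0/2=0, d=(M1−M0)/(6·3)=1703/23490, b=Δ0−h0·(2M0+M1)/6=-833/2610
seg 1: a=1, c=M1/2=1703/2610, d=(M2−M1)/(6·3)=-1355/4698, b=Δ1−h1·(2M1+M2)/6=2138/1305
seg 2: a=4, c=M2/2=-2536/1305, d=(M3−M2)/(6·2)=19/29, b=Δ2−h2·(2M2+M3)/6=-5831/2610
seg 3: a=-3, c=M3/2=2594/1305, d=(M4−M3)/(6·3)=-1297/4698, b=Δ3−h3·(2M3+M4)/6=-5599/2610
seg 4: a=1, c=M4/2=-1297/2610, d=(M5−M4)/(6·3)=1297/23490, b=Δ4−h4·(2M4+M5)/6=3037/1305
t_q=15/2 → seg 2, τ=3/2; S=4+-5831/2610·τ+-2536/1305·τ²+19/29·τ³=-5263/3480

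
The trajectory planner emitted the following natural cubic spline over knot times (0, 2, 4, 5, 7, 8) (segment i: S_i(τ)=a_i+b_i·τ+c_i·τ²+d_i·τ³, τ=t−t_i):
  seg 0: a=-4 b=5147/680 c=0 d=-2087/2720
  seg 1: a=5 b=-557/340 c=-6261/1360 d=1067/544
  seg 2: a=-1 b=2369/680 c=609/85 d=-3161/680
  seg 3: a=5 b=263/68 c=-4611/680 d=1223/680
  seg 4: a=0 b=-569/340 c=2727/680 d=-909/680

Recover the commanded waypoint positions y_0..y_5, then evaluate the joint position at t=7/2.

y_0 = S_0(0) = a_0 = -4
y_1 = S_1(0) = a_1 = 5
y_2 = S_2(0) = a_2 = -1
y_3 = S_3(0) = a_3 = 5
y_4 = S_4(0) = a_4 = 0
y_5 = S_4(1) = 1
t_q=7/2 is in segment 1 (τ=3/2); S_1(τ)=-26023/21760

y_0=-4 y_1=5 y_2=-1 y_3=5 y_4=0 y_5=1
S(7/2) = -26023/21760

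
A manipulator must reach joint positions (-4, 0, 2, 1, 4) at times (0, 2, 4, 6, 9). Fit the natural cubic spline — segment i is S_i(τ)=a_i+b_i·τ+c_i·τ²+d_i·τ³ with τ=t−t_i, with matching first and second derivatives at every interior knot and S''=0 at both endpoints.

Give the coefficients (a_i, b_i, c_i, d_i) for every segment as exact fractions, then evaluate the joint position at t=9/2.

  seg 0: a=-4 b=152/71 c=0 d=-5/142
  seg 1: a=0 b=122/71 c=-15/71 d=-21/284
  seg 2: a=2 b=-1/71 c=-93/142 d=117/568
  seg 3: a=1 b=-23/142 c=165/284 d=-55/852
S(9/2) = 8429/4544

Δ: Δ0=2, Δ1=1, Δ2=-1/2, Δ3=1
row 1: diag=8, rhs=-6; c'=1/4, d'=-3/4
row 2: denom=8−2·1/4=15/2; d'=(-9−2·-3/4)/(15/2)=-1
row 3: denom=10−2·4/15=142/15; d'=(9−2·-1)/(142/15)=165/142
back: M3=165/142
back: M2=-1−4/15·165/142=-93/71
back: M1=-3/4−1/4·-93/71=-30/71
M: M0=0, M1=-30/71, M2=-93/71, M3=165/142, M4=0
seg 0: a=-4, c=M0/2=0, d=(M1−M0)/(6·2)=-5/142, b=Δ0−h0·(2M0+M1)/6=152/71
seg 1: a=0, c=M1/2=-15/71, d=(M2−M1)/(6·2)=-21/284, b=Δ1−h1·(2M1+M2)/6=122/71
seg 2: a=2, c=M2/2=-93/142, d=(M3−M2)/(6·2)=117/568, b=Δ2−h2·(2M2+M3)/6=-1/71
seg 3: a=1, c=M3/2=165/284, d=(M4−M3)/(6·3)=-55/852, b=Δ3−h3·(2M3+M4)/6=-23/142
t_q=9/2 → seg 2, τ=1/2; S=2+-1/71·τ+-93/142·τ²+117/568·τ³=8429/4544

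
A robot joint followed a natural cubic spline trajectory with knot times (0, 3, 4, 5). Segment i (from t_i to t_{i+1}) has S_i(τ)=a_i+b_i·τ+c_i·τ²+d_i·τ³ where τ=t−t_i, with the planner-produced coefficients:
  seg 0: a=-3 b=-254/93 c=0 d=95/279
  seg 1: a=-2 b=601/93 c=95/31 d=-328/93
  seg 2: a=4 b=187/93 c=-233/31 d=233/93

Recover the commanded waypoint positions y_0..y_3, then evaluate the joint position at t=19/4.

y_0 = S_0(0) = a_0 = -3
y_1 = S_1(0) = a_1 = -2
y_2 = S_2(0) = a_2 = 4
y_3 = S_2(1) = 1
t_q=19/4 is in segment 2 (τ=3/4); S_2(τ)=4637/1984

y_0=-3 y_1=-2 y_2=4 y_3=1
S(19/4) = 4637/1984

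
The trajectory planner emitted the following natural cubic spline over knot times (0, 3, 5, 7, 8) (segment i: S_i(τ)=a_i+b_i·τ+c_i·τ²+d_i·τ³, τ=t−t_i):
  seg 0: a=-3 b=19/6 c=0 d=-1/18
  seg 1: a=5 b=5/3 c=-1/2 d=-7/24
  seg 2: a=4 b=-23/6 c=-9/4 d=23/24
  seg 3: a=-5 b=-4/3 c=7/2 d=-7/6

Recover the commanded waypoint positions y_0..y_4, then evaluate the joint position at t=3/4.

y_0 = S_0(0) = a_0 = -3
y_1 = S_1(0) = a_1 = 5
y_2 = S_2(0) = a_2 = 4
y_3 = S_3(0) = a_3 = -5
y_4 = S_3(1) = -4
t_q=3/4 is in segment 0 (τ=3/4); S_0(τ)=-83/128

y_0=-3 y_1=5 y_2=4 y_3=-5 y_4=-4
S(3/4) = -83/128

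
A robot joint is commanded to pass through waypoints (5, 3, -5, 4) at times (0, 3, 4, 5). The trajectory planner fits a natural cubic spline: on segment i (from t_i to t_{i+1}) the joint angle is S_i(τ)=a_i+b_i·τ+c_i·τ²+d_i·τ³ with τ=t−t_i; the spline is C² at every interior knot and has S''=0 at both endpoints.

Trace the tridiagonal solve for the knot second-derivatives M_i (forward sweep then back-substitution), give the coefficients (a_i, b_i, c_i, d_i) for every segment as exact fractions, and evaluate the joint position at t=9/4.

Δ: Δ0=-2/3, Δ1=-8, Δ2=9
row 1: diag=8, rhs=-44; c'=1/8, d'=-11/2
row 2: denom=4−1·1/8=31/8; d'=(102−1·-11/2)/(31/8)=860/31
back: M2=860/31
back: M1=-11/2−1/8·860/31=-278/31
M: M0=0, M1=-278/31, M2=860/31, M3=0
seg 0: a=5, c=M0/2=0, d=(M1−M0)/(6·3)=-139/279, b=Δ0−h0·(2M0+M1)/6=355/93
seg 1: a=3, c=M1/2=-139/31, d=(M2−M1)/(6·1)=569/93, b=Δ1−h1·(2M1+M2)/6=-896/93
seg 2: a=-5, c=M2/2=430/31, d=(M3−M2)/(6·1)=-430/93, b=Δ2−h2·(2M2+M3)/6=-23/93
t_q=9/4 → seg 0, τ=9/4; S=5+355/93·τ+0·τ²+-139/279·τ³=15701/1984

  seg 0: a=5 b=355/93 c=0 d=-139/279
  seg 1: a=3 b=-896/93 c=-139/31 d=569/93
  seg 2: a=-5 b=-23/93 c=430/31 d=-430/93
S(9/4) = 15701/1984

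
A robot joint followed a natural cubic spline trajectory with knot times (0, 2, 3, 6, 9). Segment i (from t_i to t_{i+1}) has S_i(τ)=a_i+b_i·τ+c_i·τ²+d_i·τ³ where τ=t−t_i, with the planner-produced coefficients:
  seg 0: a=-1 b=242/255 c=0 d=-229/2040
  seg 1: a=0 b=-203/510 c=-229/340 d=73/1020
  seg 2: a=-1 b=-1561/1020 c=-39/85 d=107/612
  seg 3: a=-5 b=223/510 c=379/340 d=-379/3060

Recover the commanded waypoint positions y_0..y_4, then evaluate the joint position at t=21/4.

y_0=-1 y_1=0 y_2=-1 y_3=-5 y_4=3
S(21/4) = -103897/21760

y_0 = S_0(0) = a_0 = -1
y_1 = S_1(0) = a_1 = 0
y_2 = S_2(0) = a_2 = -1
y_3 = S_3(0) = a_3 = -5
y_4 = S_3(3) = 3
t_q=21/4 is in segment 2 (τ=9/4); S_2(τ)=-103897/21760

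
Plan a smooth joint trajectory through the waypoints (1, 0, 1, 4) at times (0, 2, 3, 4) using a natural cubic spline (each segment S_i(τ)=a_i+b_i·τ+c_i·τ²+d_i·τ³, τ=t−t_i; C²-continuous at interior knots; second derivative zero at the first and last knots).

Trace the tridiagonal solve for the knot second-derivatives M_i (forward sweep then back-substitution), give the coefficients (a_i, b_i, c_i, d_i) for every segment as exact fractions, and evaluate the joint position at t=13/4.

  seg 0: a=1 b=-39/46 c=0 d=2/23
  seg 1: a=0 b=9/46 c=12/23 d=13/46
  seg 2: a=1 b=48/23 c=63/46 d=-21/46
S(13/4) = 4711/2944

Δ: Δ0=-1/2, Δ1=1, Δ2=3
row 1: diag=6, rhs=9; c'=1/6, d'=3/2
row 2: denom=4−1·1/6=23/6; d'=(12−1·3/2)/(23/6)=63/23
back: M2=63/23
back: M1=3/2−1/6·63/23=24/23
M: M0=0, M1=24/23, M2=63/23, M3=0
seg 0: a=1, c=M0/2=0, d=(M1−M0)/(6·2)=2/23, b=Δ0−h0·(2M0+M1)/6=-39/46
seg 1: a=0, c=M1/2=12/23, d=(M2−M1)/(6·1)=13/46, b=Δ1−h1·(2M1+M2)/6=9/46
seg 2: a=1, c=M2/2=63/46, d=(M3−M2)/(6·1)=-21/46, b=Δ2−h2·(2M2+M3)/6=48/23
t_q=13/4 → seg 2, τ=1/4; S=1+48/23·τ+63/46·τ²+-21/46·τ³=4711/2944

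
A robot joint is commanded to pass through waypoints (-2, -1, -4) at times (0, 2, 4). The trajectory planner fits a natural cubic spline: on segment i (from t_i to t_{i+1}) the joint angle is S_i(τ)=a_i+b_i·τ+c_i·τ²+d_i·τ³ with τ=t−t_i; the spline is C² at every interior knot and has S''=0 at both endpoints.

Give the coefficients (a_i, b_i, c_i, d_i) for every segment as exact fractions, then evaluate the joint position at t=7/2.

  seg 0: a=-2 b=1 c=0 d=-1/8
  seg 1: a=-1 b=-1/2 c=-3/4 d=1/8
S(7/2) = -193/64

Δ: Δ0=1/2, Δ1=-3/2
row 1: diag=8, rhs=-12; c'=1/4, d'=-3/2
back: M1=-3/2
M: M0=0, M1=-3/2, M2=0
seg 0: a=-2, c=M0/2=0, d=(M1−M0)/(6·2)=-1/8, b=Δ0−h0·(2M0+M1)/6=1
seg 1: a=-1, c=M1/2=-3/4, d=(M2−M1)/(6·2)=1/8, b=Δ1−h1·(2M1+M2)/6=-1/2
t_q=7/2 → seg 1, τ=3/2; S=-1+-1/2·τ+-3/4·τ²+1/8·τ³=-193/64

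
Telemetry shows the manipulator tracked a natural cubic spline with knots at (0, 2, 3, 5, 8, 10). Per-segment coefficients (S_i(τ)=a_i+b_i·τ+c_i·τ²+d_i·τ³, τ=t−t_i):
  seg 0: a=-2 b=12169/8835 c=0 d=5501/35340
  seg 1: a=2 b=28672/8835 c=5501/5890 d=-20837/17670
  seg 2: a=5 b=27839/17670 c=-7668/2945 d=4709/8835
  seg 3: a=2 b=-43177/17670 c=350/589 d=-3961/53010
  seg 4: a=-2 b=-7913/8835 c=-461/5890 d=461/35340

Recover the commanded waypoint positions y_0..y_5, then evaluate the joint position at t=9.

y_0 = S_0(0) = a_0 = -2
y_1 = S_1(0) = a_1 = 2
y_2 = S_2(0) = a_2 = 5
y_3 = S_3(0) = a_3 = 2
y_4 = S_4(0) = a_4 = -2
y_5 = S_4(2) = -4
t_q=9 is in segment 4 (τ=1); S_4(τ)=-34879/11780

y_0=-2 y_1=2 y_2=5 y_3=2 y_4=-2 y_5=-4
S(9) = -34879/11780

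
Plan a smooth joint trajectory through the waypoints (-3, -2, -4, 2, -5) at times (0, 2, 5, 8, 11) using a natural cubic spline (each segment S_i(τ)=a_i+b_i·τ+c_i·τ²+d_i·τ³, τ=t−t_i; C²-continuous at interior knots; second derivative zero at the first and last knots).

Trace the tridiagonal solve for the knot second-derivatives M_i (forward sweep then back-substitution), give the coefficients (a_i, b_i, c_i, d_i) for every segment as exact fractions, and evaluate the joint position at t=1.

Δ: Δ0=1/2, Δ1=-2/3, Δ2=2, Δ3=-7/3
row 1: diag=10, rhs=-7; c'=3/10, d'=-7/10
row 2: denom=12−3·3/10=111/10; d'=(16−3·-7/10)/(111/10)=181/111
row 3: denom=12−3·10/37=414/37; d'=(-26−3·181/111)/(414/37)=-127/46
back: M3=-127/46
back: M2=181/111−10/37·-127/46=164/69
back: M1=-7/10−3/10·164/69=-65/46
M: M0=0, M1=-65/46, M2=164/69, M3=-127/46, M4=0
seg 0: a=-3, c=M0/2=0, d=(M1−M0)/(6·2)=-65/552, b=Δ0−h0·(2M0+M1)/6=67/69
seg 1: a=-2, c=M1/2=-65/92, d=(M2−M1)/(6·3)=523/2484, b=Δ1−h1·(2M1+M2)/6=-61/138
seg 2: a=-4, c=M2/2=82/69, d=(M3−M2)/(6·3)=-709/2484, b=Δ2−h2·(2M2+M3)/6=277/276
seg 3: a=2, c=M3/2=-127/92, d=(M4−M3)/(6·3)=127/828, b=Δ3−h3·(2M3+M4)/6=59/138
t_q=1 → seg 0, τ=1; S=-3+67/69·τ+0·τ²+-65/552·τ³=-395/184

  seg 0: a=-3 b=67/69 c=0 d=-65/552
  seg 1: a=-2 b=-61/138 c=-65/92 d=523/2484
  seg 2: a=-4 b=277/276 c=82/69 d=-709/2484
  seg 3: a=2 b=59/138 c=-127/92 d=127/828
S(1) = -395/184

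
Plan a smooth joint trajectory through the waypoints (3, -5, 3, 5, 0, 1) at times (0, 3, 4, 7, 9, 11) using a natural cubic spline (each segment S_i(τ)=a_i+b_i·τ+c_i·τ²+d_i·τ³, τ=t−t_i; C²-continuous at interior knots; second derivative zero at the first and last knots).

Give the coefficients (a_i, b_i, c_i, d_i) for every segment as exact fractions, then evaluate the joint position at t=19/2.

Δ: Δ0=-8/3, Δ1=8, Δ2=2/3, Δ3=-5/2, Δ4=1/2
row 1: diag=8, rhs=64; c'=1/8, d'=8
row 2: denom=8−1·1/8=63/8; d'=(-44−1·8)/(63/8)=-416/63
row 3: denom=10−3·8/21=62/7; d'=(-19−3·-416/63)/(62/7)=17/186
row 4: denom=8−2·7/31=234/31; d'=(18−2·17/186)/(234/31)=1657/702
back: M4=1657/702
back: M3=17/186−7/31·1657/702=-155/351
back: M2=-416/63−8/21·-155/351=-6776/1053
back: M1=8−1/8·-6776/1053=9271/1053
M: M0=0, M1=9271/1053, M2=-6776/1053, M3=-155/351, M4=1657/702, M5=0
seg 0: a=3, c=M0/2=0, d=(M1−M0)/(6·3)=9271/18954, b=Δ0−h0·(2M0+M1)/6=-14887/2106
seg 1: a=-5, c=M1/2=9271/2106, d=(M2−M1)/(6·1)=-1783/702, b=Δ1−h1·(2M1+M2)/6=6463/1053
seg 2: a=3, c=M2/2=-3388/1053, d=(M3−M2)/(6·3)=6311/18954, b=Δ2−h2·(2M2+M3)/6=15421/2106
seg 3: a=5, c=M3/2=-155/702, d=(M4−M3)/(6·2)=1967/8424, b=Δ3−h3·(2M3+M4)/6=-3151/1053
seg 4: a=0, c=M4/2=1657/1404, d=(M5−M4)/(6·2)=-1657/8424, b=Δ4−h4·(2M4+M5)/6=-2261/2106
t_q=19/2 → seg 4, τ=1/2; S=0+-2261/2106·τ+1657/1404·τ²+-1657/8424·τ³=-5983/22464

  seg 0: a=3 b=-14887/2106 c=0 d=9271/18954
  seg 1: a=-5 b=6463/1053 c=9271/2106 d=-1783/702
  seg 2: a=3 b=15421/2106 c=-3388/1053 d=6311/18954
  seg 3: a=5 b=-3151/1053 c=-155/702 d=1967/8424
  seg 4: a=0 b=-2261/2106 c=1657/1404 d=-1657/8424
S(19/2) = -5983/22464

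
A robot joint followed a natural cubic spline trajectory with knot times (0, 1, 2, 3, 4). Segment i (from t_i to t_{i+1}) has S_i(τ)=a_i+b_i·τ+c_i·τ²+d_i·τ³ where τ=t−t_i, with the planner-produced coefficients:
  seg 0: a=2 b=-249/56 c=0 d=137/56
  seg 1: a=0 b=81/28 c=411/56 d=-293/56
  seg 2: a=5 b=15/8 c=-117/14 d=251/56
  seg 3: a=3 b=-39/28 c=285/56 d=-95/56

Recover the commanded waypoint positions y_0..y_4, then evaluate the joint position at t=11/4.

y_0=2 y_1=0 y_2=5 y_3=3 y_4=5
S(11/4) = 12889/3584

y_0 = S_0(0) = a_0 = 2
y_1 = S_1(0) = a_1 = 0
y_2 = S_2(0) = a_2 = 5
y_3 = S_3(0) = a_3 = 3
y_4 = S_3(1) = 5
t_q=11/4 is in segment 2 (τ=3/4); S_2(τ)=12889/3584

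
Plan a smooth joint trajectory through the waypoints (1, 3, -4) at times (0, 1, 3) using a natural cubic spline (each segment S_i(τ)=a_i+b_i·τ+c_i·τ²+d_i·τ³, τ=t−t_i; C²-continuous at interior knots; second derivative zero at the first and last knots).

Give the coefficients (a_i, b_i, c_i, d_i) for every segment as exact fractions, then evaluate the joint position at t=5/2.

Δ: Δ0=2, Δ1=-7/2
row 1: diag=6, rhs=-33; c'=1/3, d'=-11/2
back: M1=-11/2
M: M0=0, M1=-11/2, M2=0
seg 0: a=1, c=M0/2=0, d=(M1−M0)/(6·1)=-11/12, b=Δ0−h0·(2M0+M1)/6=35/12
seg 1: a=3, c=M1/2=-11/4, d=(M2−M1)/(6·2)=11/24, b=Δ1−h1·(2M1+M2)/6=1/6
t_q=5/2 → seg 1, τ=3/2; S=3+1/6·τ+-11/4·τ²+11/24·τ³=-89/64

  seg 0: a=1 b=35/12 c=0 d=-11/12
  seg 1: a=3 b=1/6 c=-11/4 d=11/24
S(5/2) = -89/64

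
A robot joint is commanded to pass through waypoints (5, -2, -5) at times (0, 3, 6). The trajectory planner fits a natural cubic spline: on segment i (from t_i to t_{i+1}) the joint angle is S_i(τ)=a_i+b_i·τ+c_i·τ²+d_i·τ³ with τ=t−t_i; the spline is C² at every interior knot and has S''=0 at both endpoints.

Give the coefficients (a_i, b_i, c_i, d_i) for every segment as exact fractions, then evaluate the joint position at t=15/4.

Δ: Δ0=-7/3, Δ1=-1
row 1: diag=12, rhs=8; c'=1/4, d'=2/3
back: M1=2/3
M: M0=0, M1=2/3, M2=0
seg 0: a=5, c=M0/2=0, d=(M1−M0)/(6·3)=1/27, b=Δ0−h0·(2M0+M1)/6=-8/3
seg 1: a=-2, c=M1/2=1/3, d=(M2−M1)/(6·3)=-1/27, b=Δ1−h1·(2M1+M2)/6=-5/3
t_q=15/4 → seg 1, τ=3/4; S=-2+-5/3·τ+1/3·τ²+-1/27·τ³=-197/64

  seg 0: a=5 b=-8/3 c=0 d=1/27
  seg 1: a=-2 b=-5/3 c=1/3 d=-1/27
S(15/4) = -197/64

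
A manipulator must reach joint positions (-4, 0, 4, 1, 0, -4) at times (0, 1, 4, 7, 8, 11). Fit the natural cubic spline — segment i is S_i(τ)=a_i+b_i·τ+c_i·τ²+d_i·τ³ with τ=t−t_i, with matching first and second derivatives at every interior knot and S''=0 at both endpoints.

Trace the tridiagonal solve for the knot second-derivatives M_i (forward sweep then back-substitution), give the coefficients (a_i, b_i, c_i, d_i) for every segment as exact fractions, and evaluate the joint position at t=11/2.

Δ: Δ0=4, Δ1=4/3, Δ2=-1, Δ3=-1, Δ4=-4/3
row 1: diag=8, rhs=-16; c'=3/8, d'=-2
row 2: denom=12−3·3/8=87/8; d'=(-14−3·-2)/(87/8)=-64/87
row 3: denom=8−3·8/29=208/29; d'=(0−3·-64/87)/(208/29)=4/13
row 4: denom=8−1·29/208=1635/208; d'=(-2−1·4/13)/(1635/208)=-32/109
back: M4=-32/109
back: M3=4/13−29/208·-32/109=38/109
back: M2=-64/87−8/29·38/109=-272/327
back: M1=-2−3/8·-272/327=-184/109
M: M0=0, M1=-184/109, M2=-272/327, M3=38/109, M4=-32/109, M5=0
seg 0: a=-4, c=M0/2=0, d=(M1−M0)/(6·1)=-92/327, b=Δ0−h0·(2M0+M1)/6=1400/327
seg 1: a=0, c=M1/2=-92/109, d=(M2−M1)/(6·3)=140/2943, b=Δ1−h1·(2M1+M2)/6=1124/327
seg 2: a=4, c=M2/2=-136/327, d=(M3−M2)/(6·3)=193/2943, b=Δ2−h2·(2M2+M3)/6=-112/327
seg 3: a=1, c=M3/2=19/109, d=(M4−M3)/(6·1)=-35/327, b=Δ3−h3·(2M3+M4)/6=-349/327
seg 4: a=0, c=M4/2=-16/109, d=(M5−M4)/(6·3)=16/981, b=Δ4−h4·(2M4+M5)/6=-340/327
t_q=11/2 → seg 2, τ=3/2; S=4+-112/327·τ+-136/327·τ²+193/2943·τ³=2417/872

  seg 0: a=-4 b=1400/327 c=0 d=-92/327
  seg 1: a=0 b=1124/327 c=-92/109 d=140/2943
  seg 2: a=4 b=-112/327 c=-136/327 d=193/2943
  seg 3: a=1 b=-349/327 c=19/109 d=-35/327
  seg 4: a=0 b=-340/327 c=-16/109 d=16/981
S(11/2) = 2417/872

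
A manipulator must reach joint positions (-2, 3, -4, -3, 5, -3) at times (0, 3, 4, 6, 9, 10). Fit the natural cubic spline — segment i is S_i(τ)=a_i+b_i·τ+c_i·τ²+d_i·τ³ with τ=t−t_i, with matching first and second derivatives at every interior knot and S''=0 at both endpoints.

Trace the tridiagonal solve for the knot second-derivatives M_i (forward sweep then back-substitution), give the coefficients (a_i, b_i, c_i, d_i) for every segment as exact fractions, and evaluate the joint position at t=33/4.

Δ: Δ0=5/3, Δ1=-7, Δ2=1/2, Δ3=8/3, Δ4=-8
row 1: diag=8, rhs=-52; c'=1/8, d'=-13/2
row 2: denom=6−1·1/8=47/8; d'=(45−1·-13/2)/(47/8)=412/47
row 3: denom=10−2·16/47=438/47; d'=(13−2·412/47)/(438/47)=-71/146
row 4: denom=8−3·47/146=1027/146; d'=(-64−3·-71/146)/(1027/146)=-9131/1027
back: M4=-9131/1027
back: M3=-71/146−47/146·-9131/1027=2440/1027
back: M2=412/47−16/47·2440/1027=8172/1027
back: M1=-13/2−1/8·8172/1027=-7697/1027
M: M0=0, M1=-7697/1027, M2=8172/1027, M3=2440/1027, M4=-9131/1027, M5=0
seg 0: a=-2, c=M0/2=0, d=(M1−M0)/(6·3)=-7697/18486, b=Δ0−h0·(2M0+M1)/6=33361/6162
seg 1: a=3, c=M1/2=-7697/2054, d=(M2−M1)/(6·1)=15869/6162, b=Δ1−h1·(2M1+M2)/6=-17956/3081
seg 2: a=-4, c=M2/2=4086/1027, d=(M3−M2)/(6·2)=-1433/3081, b=Δ2−h2·(2M2+M3)/6=-34487/6162
seg 3: a=-3, c=M3/2=1220/1027, d=(M4−M3)/(6·3)=-3857/6162, b=Δ3−h3·(2M3+M4)/6=2245/474
seg 4: a=5, c=M4/2=-9131/2054, d=(M5−M4)/(6·1)=9131/6162, b=Δ4−h4·(2M4+M5)/6=-15517/3081
t_q=33/4 → seg 3, τ=9/4; S=-3+2245/474·τ+1220/1027·τ²+-3857/6162·τ³=859821/131456

  seg 0: a=-2 b=33361/6162 c=0 d=-7697/18486
  seg 1: a=3 b=-17956/3081 c=-7697/2054 d=15869/6162
  seg 2: a=-4 b=-34487/6162 c=4086/1027 d=-1433/3081
  seg 3: a=-3 b=2245/474 c=1220/1027 d=-3857/6162
  seg 4: a=5 b=-15517/3081 c=-9131/2054 d=9131/6162
S(33/4) = 859821/131456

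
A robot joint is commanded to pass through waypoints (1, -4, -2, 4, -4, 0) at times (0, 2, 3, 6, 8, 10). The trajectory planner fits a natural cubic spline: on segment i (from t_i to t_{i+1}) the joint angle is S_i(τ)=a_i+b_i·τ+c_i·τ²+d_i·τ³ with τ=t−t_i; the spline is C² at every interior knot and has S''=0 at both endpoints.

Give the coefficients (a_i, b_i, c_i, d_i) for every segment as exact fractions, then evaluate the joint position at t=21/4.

  seg 0: a=1 b=-6157/1570 c=0 d=279/785
  seg 1: a=-4 b=539/1570 c=1674/785 d=-747/1570
  seg 2: a=-2 b=2497/785 c=1107/1570 d=-115/314
  seg 3: a=4 b=-3889/1570 c=-2034/785 d=1149/1256
  seg 4: a=-4 b=-1463/785 c=9099/3140 d=-3033/6280
S(21/4) = 457669/100480

Δ: Δ0=-5/2, Δ1=2, Δ2=2, Δ3=-4, Δ4=2
row 1: diag=6, rhs=27; c'=1/6, d'=9/2
row 2: denom=8−1·1/6=47/6; d'=(0−1·9/2)/(47/6)=-27/47
row 3: denom=10−3·18/47=416/47; d'=(-36−3·-27/47)/(416/47)=-1611/416
row 4: denom=8−2·47/208=785/104; d'=(36−2·-1611/416)/(785/104)=9099/1570
back: M4=9099/1570
back: M3=-1611/416−47/208·9099/1570=-4068/785
back: M2=-27/47−18/47·-4068/785=1107/785
back: M1=9/2−1/6·1107/785=3348/785
M: M0=0, M1=3348/785, M2=1107/785, M3=-4068/785, M4=9099/1570, M5=0
seg 0: a=1, c=M0/2=0, d=(M1−M0)/(6·2)=279/785, b=Δ0−h0·(2M0+M1)/6=-6157/1570
seg 1: a=-4, c=M1/2=1674/785, d=(M2−M1)/(6·1)=-747/1570, b=Δ1−h1·(2M1+M2)/6=539/1570
seg 2: a=-2, c=M2/2=1107/1570, d=(M3−M2)/(6·3)=-115/314, b=Δ2−h2·(2M2+M3)/6=2497/785
seg 3: a=4, c=M3/2=-2034/785, d=(M4−M3)/(6·2)=1149/1256, b=Δ3−h3·(2M3+M4)/6=-3889/1570
seg 4: a=-4, c=M4/2=9099/3140, d=(M5−M4)/(6·2)=-3033/6280, b=Δ4−h4·(2M4+M5)/6=-1463/785
t_q=21/4 → seg 2, τ=9/4; S=-2+2497/785·τ+1107/1570·τ²+-115/314·τ³=457669/100480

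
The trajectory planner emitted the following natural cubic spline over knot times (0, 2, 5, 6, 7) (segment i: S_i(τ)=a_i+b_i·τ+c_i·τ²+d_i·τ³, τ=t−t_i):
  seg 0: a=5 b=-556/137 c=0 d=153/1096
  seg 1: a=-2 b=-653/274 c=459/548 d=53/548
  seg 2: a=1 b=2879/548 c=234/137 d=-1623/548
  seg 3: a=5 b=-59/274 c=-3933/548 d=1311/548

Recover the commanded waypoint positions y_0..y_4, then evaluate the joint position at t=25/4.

y_0=5 y_1=-2 y_2=1 y_3=5 y_4=0
S(25/4) = 159051/35072

y_0 = S_0(0) = a_0 = 5
y_1 = S_1(0) = a_1 = -2
y_2 = S_2(0) = a_2 = 1
y_3 = S_3(0) = a_3 = 5
y_4 = S_3(1) = 0
t_q=25/4 is in segment 3 (τ=1/4); S_3(τ)=159051/35072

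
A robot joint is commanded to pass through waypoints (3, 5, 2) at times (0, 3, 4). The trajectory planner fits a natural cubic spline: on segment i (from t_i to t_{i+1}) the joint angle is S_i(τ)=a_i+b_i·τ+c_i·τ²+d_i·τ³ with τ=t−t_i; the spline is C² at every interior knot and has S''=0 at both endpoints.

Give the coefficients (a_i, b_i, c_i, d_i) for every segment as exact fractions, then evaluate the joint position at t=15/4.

  seg 0: a=3 b=49/24 c=0 d=-11/72
  seg 1: a=5 b=-25/12 c=-11/8 d=11/24
S(15/4) = 1463/512

Δ: Δ0=2/3, Δ1=-3
row 1: diag=8, rhs=-22; c'=1/8, d'=-11/4
back: M1=-11/4
M: M0=0, M1=-11/4, M2=0
seg 0: a=3, c=M0/2=0, d=(M1−M0)/(6·3)=-11/72, b=Δ0−h0·(2M0+M1)/6=49/24
seg 1: a=5, c=M1/2=-11/8, d=(M2−M1)/(6·1)=11/24, b=Δ1−h1·(2M1+M2)/6=-25/12
t_q=15/4 → seg 1, τ=3/4; S=5+-25/12·τ+-11/8·τ²+11/24·τ³=1463/512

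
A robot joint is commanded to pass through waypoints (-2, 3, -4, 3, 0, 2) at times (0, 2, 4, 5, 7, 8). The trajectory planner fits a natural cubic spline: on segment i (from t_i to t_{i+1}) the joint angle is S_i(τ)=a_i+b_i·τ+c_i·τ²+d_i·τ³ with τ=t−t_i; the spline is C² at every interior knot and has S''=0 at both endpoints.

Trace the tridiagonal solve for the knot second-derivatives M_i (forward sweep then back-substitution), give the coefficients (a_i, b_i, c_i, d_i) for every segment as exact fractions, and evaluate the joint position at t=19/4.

  seg 0: a=-2 b=53/10 c=0 d=-7/10
  seg 1: a=3 b=-31/10 c=-21/5 d=2
  seg 2: a=-4 b=41/10 c=39/5 d=-49/10
  seg 3: a=3 b=5 c=-69/10 d=73/40
  seg 4: a=0 b=-7/10 c=81/20 d=-27/20
S(19/4) = 893/640

Δ: Δ0=5/2, Δ1=-7/2, Δ2=7, Δ3=-3/2, Δ4=2
row 1: diag=8, rhs=-36; c'=1/4, d'=-9/2
row 2: denom=6−2·1/4=11/2; d'=(63−2·-9/2)/(11/2)=144/11
row 3: denom=6−1·2/11=64/11; d'=(-51−1·144/11)/(64/11)=-705/64
row 4: denom=6−2·11/32=85/16; d'=(21−2·-705/64)/(85/16)=81/10
back: M4=81/10
back: M3=-705/64−11/32·81/10=-69/5
back: M2=144/11−2/11·-69/5=78/5
back: M1=-9/2−1/4·78/5=-42/5
M: M0=0, M1=-42/5, M2=78/5, M3=-69/5, M4=81/10, M5=0
seg 0: a=-2, c=M0/2=0, d=(M1−M0)/(6·2)=-7/10, b=Δ0−h0·(2M0+M1)/6=53/10
seg 1: a=3, c=M1/2=-21/5, d=(M2−M1)/(6·2)=2, b=Δ1−h1·(2M1+M2)/6=-31/10
seg 2: a=-4, c=M2/2=39/5, d=(M3−M2)/(6·1)=-49/10, b=Δ2−h2·(2M2+M3)/6=41/10
seg 3: a=3, c=M3/2=-69/10, d=(M4−M3)/(6·2)=73/40, b=Δ3−h3·(2M3+M4)/6=5
seg 4: a=0, c=M4/2=81/20, d=(M5−M4)/(6·1)=-27/20, b=Δ4−h4·(2M4+M5)/6=-7/10
t_q=19/4 → seg 2, τ=3/4; S=-4+41/10·τ+39/5·τ²+-49/10·τ³=893/640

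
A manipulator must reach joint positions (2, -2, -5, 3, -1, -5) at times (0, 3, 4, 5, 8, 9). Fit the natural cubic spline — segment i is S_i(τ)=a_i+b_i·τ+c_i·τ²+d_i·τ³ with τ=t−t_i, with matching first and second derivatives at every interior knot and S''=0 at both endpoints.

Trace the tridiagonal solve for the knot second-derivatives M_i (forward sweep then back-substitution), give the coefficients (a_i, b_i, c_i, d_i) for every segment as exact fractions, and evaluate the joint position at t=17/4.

Δ: Δ0=-4/3, Δ1=-3, Δ2=8, Δ3=-4/3, Δ4=-4
row 1: diag=8, rhs=-10; c'=1/8, d'=-5/4
row 2: denom=4−1·1/8=31/8; d'=(66−1·-5/4)/(31/8)=538/31
row 3: denom=8−1·8/31=240/31; d'=(-56−1·538/31)/(240/31)=-379/40
row 4: denom=8−3·31/80=547/80; d'=(-16−3·-379/40)/(547/80)=994/547
back: M4=994/547
back: M3=-379/40−31/80·994/547=-5568/547
back: M2=538/31−8/31·-5568/547=10930/547
back: M1=-5/4−1/8·10930/547=-2050/547
M: M0=0, M1=-2050/547, M2=10930/547, M3=-5568/547, M4=994/547, M5=0
seg 0: a=2, c=M0/2=0, d=(M1−M0)/(6·3)=-1025/4923, b=Δ0−h0·(2M0+M1)/6=887/1641
seg 1: a=-2, c=M1/2=-1025/547, d=(M2−M1)/(6·1)=6490/1641, b=Δ1−h1·(2M1+M2)/6=-8338/1641
seg 2: a=-5, c=M2/2=5465/547, d=(M3−M2)/(6·1)=-8249/1641, b=Δ2−h2·(2M2+M3)/6=4982/1641
seg 3: a=3, c=M3/2=-2784/547, d=(M4−M3)/(6·3)=3281/4923, b=Δ3−h3·(2M3+M4)/6=13025/1641
seg 4: a=-1, c=M4/2=497/547, d=(M5−M4)/(6·1)=-497/1641, b=Δ4−h4·(2M4+M5)/6=-7558/1641
t_q=17/4 → seg 2, τ=1/4; S=-5+4982/1641·τ+5465/547·τ²+-8249/1641·τ³=-129359/35008

  seg 0: a=2 b=887/1641 c=0 d=-1025/4923
  seg 1: a=-2 b=-8338/1641 c=-1025/547 d=6490/1641
  seg 2: a=-5 b=4982/1641 c=5465/547 d=-8249/1641
  seg 3: a=3 b=13025/1641 c=-2784/547 d=3281/4923
  seg 4: a=-1 b=-7558/1641 c=497/547 d=-497/1641
S(17/4) = -129359/35008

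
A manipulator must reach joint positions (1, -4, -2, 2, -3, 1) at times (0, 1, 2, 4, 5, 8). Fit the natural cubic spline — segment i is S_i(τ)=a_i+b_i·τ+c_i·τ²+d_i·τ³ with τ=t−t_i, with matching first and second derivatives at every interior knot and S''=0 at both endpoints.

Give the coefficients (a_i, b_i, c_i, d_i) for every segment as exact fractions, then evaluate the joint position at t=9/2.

Δ: Δ0=-5, Δ1=2, Δ2=2, Δ3=-5, Δ4=4/3
row 1: diag=4, rhs=42; c'=1/4, d'=21/2
row 2: denom=6−1·1/4=23/4; d'=(0−1·21/2)/(23/4)=-42/23
row 3: denom=6−2·8/23=122/23; d'=(-42−2·-42/23)/(122/23)=-441/61
row 4: denom=8−1·23/122=953/122; d'=(38−1·-441/61)/(953/122)=5518/953
back: M4=5518/953
back: M3=-441/61−23/122·5518/953=-7930/953
back: M2=-42/23−8/23·-7930/953=1018/953
back: M1=21/2−1/4·1018/953=9752/953
M: M0=0, M1=9752/953, M2=1018/953, M3=-7930/953, M4=5518/953, M5=0
seg 0: a=1, c=M0/2=0, d=(M1−M0)/(6·1)=4876/2859, b=Δ0−h0·(2M0+M1)/6=-19171/2859
seg 1: a=-4, c=M1/2=4876/953, d=(M2−M1)/(6·1)=-4367/2859, b=Δ1−h1·(2M1+M2)/6=-4543/2859
seg 2: a=-2, c=M2/2=509/953, d=(M3−M2)/(6·2)=-2237/2859, b=Δ2−h2·(2M2+M3)/6=11612/2859
seg 3: a=2, c=M3/2=-3965/953, d=(M4−M3)/(6·1)=6724/2859, b=Δ3−h3·(2M3+M4)/6=-9124/2859
seg 4: a=-3, c=M4/2=2759/953, d=(M5−M4)/(6·3)=-2759/8577, b=Δ4−h4·(2M4+M5)/6=-12742/2859
t_q=9/2 → seg 3, τ=1/2; S=2+-9124/2859·τ+-3965/953·τ²+6724/2859·τ³=-1303/3812

  seg 0: a=1 b=-19171/2859 c=0 d=4876/2859
  seg 1: a=-4 b=-4543/2859 c=4876/953 d=-4367/2859
  seg 2: a=-2 b=11612/2859 c=509/953 d=-2237/2859
  seg 3: a=2 b=-9124/2859 c=-3965/953 d=6724/2859
  seg 4: a=-3 b=-12742/2859 c=2759/953 d=-2759/8577
S(9/2) = -1303/3812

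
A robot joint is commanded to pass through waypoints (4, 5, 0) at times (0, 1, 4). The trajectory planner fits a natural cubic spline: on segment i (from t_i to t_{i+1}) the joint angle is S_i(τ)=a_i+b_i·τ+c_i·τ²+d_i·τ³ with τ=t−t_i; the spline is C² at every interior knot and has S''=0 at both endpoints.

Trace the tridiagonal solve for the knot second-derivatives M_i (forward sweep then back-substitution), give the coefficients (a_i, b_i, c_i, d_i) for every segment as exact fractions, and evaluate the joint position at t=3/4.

  seg 0: a=4 b=4/3 c=0 d=-1/3
  seg 1: a=5 b=1/3 c=-1 d=1/9
S(3/4) = 311/64

Δ: Δ0=1, Δ1=-5/3
row 1: diag=8, rhs=-16; c'=3/8, d'=-2
back: M1=-2
M: M0=0, M1=-2, M2=0
seg 0: a=4, c=M0/2=0, d=(M1−M0)/(6·1)=-1/3, b=Δ0−h0·(2M0+M1)/6=4/3
seg 1: a=5, c=M1/2=-1, d=(M2−M1)/(6·3)=1/9, b=Δ1−h1·(2M1+M2)/6=1/3
t_q=3/4 → seg 0, τ=3/4; S=4+4/3·τ+0·τ²+-1/3·τ³=311/64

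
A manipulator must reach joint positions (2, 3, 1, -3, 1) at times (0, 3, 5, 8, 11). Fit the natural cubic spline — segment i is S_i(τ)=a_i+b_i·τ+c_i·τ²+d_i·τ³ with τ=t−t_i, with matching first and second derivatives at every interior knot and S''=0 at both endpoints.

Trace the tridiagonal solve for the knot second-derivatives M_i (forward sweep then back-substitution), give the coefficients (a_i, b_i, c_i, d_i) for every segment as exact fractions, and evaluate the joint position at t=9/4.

Δ: Δ0=1/3, Δ1=-1, Δ2=-4/3, Δ3=4/3
row 1: diag=10, rhs=-8; c'=1/5, d'=-4/5
row 2: denom=10−2·1/5=48/5; d'=(-2−2·-4/5)/(48/5)=-1/24
row 3: denom=12−3·5/16=177/16; d'=(16−3·-1/24)/(177/16)=86/59
back: M3=86/59
back: M2=-1/24−5/16·86/59=-88/177
back: M1=-4/5−1/5·-88/177=-124/177
M: M0=0, M1=-124/177, M2=-88/177, M3=86/59, M4=0
seg 0: a=2, c=M0/2=0, d=(M1−M0)/(6·3)=-62/1593, b=Δ0−h0·(2M0+M1)/6=121/177
seg 1: a=3, c=M1/2=-62/177, d=(M2−M1)/(6·2)=1/59, b=Δ1−h1·(2M1+M2)/6=-65/177
seg 2: a=1, c=M2/2=-44/177, d=(M3−M2)/(6·3)=173/1593, b=Δ2−h2·(2M2+M3)/6=-277/177
seg 3: a=-3, c=M3/2=43/59, d=(M4−M3)/(6·3)=-43/531, b=Δ3−h3·(2M3+M4)/6=-22/177
t_q=9/4 → seg 0, τ=9/4; S=2+121/177·τ+0·τ²+-62/1593·τ³=5843/1888

  seg 0: a=2 b=121/177 c=0 d=-62/1593
  seg 1: a=3 b=-65/177 c=-62/177 d=1/59
  seg 2: a=1 b=-277/177 c=-44/177 d=173/1593
  seg 3: a=-3 b=-22/177 c=43/59 d=-43/531
S(9/4) = 5843/1888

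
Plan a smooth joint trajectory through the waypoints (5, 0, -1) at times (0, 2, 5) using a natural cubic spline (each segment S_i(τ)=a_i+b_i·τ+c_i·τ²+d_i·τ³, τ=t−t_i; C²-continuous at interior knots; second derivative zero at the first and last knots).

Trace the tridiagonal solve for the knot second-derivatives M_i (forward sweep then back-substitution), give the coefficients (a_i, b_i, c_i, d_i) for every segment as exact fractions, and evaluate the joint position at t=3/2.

Δ: Δ0=-5/2, Δ1=-1/3
row 1: diag=10, rhs=13; c'=3/10, d'=13/10
back: M1=13/10
M: M0=0, M1=13/10, M2=0
seg 0: a=5, c=M0/2=0, d=(M1−M0)/(6·2)=13/120, b=Δ0−h0·(2M0+M1)/6=-44/15
seg 1: a=0, c=M1/2=13/20, d=(M2−M1)/(6·3)=-13/180, b=Δ1−h1·(2M1+M2)/6=-49/30
t_q=3/2 → seg 0, τ=3/2; S=5+-44/15·τ+0·τ²+13/120·τ³=309/320

  seg 0: a=5 b=-44/15 c=0 d=13/120
  seg 1: a=0 b=-49/30 c=13/20 d=-13/180
S(3/2) = 309/320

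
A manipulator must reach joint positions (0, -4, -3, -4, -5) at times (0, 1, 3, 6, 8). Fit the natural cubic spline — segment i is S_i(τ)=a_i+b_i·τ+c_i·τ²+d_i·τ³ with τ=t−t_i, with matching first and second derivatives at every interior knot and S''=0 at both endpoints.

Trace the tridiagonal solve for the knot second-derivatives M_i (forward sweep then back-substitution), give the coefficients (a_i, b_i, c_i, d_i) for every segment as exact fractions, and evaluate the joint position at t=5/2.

  seg 0: a=0 b=-14695/3036 c=0 d=2551/3036
  seg 1: a=-4 b=-3521/1518 c=2551/1012 d=-3373/6072
  seg 2: a=-3 b=833/759 c=-411/506 d=509/4554
  seg 3: a=-4 b=-1151/1518 c=49/253 d=-49/1518
S(5/2) = -59625/16192

Δ: Δ0=-4, Δ1=1/2, Δ2=-1/3, Δ3=-1/2
row 1: diag=6, rhs=27; c'=1/3, d'=9/2
row 2: denom=10−2·1/3=28/3; d'=(-5−2·9/2)/(28/3)=-3/2
row 3: denom=10−3·9/28=253/28; d'=(-1−3·-3/2)/(253/28)=98/253
back: M3=98/253
back: M2=-3/2−9/28·98/253=-411/253
back: M1=9/2−1/3·-411/253=2551/506
M: M0=0, M1=2551/506, M2=-411/253, M3=98/253, M4=0
seg 0: a=0, c=M0/2=0, d=(M1−M0)/(6·1)=2551/3036, b=Δ0−h0·(2M0+M1)/6=-14695/3036
seg 1: a=-4, c=M1/2=2551/1012, d=(M2−M1)/(6·2)=-3373/6072, b=Δ1−h1·(2M1+M2)/6=-3521/1518
seg 2: a=-3, c=M2/2=-411/506, d=(M3−M2)/(6·3)=509/4554, b=Δ2−h2·(2M2+M3)/6=833/759
seg 3: a=-4, c=M3/2=49/253, d=(M4−M3)/(6·2)=-49/1518, b=Δ3−h3·(2M3+M4)/6=-1151/1518
t_q=5/2 → seg 1, τ=3/2; S=-4+-3521/1518·τ+2551/1012·τ²+-3373/6072·τ³=-59625/16192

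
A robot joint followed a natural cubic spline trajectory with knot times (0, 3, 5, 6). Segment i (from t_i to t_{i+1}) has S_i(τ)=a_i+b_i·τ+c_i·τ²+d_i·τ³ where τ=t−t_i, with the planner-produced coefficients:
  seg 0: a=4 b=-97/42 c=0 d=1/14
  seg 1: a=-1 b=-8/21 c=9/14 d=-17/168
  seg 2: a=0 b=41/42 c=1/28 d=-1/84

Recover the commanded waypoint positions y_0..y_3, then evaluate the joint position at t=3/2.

y_0 = S_0(0) = a_0 = 4
y_1 = S_1(0) = a_1 = -1
y_2 = S_2(0) = a_2 = 0
y_3 = S_2(1) = 1
t_q=3/2 is in segment 0 (τ=3/2); S_0(τ)=87/112

y_0=4 y_1=-1 y_2=0 y_3=1
S(3/2) = 87/112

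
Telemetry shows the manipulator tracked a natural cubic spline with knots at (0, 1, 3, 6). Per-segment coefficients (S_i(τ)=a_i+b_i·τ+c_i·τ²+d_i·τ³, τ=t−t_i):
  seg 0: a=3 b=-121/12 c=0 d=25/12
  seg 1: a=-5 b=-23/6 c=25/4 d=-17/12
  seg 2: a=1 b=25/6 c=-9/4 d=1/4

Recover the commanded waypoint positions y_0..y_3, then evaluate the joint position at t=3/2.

y_0 = S_0(0) = a_0 = 3
y_1 = S_1(0) = a_1 = -5
y_2 = S_2(0) = a_2 = 1
y_3 = S_2(3) = 0
t_q=3/2 is in segment 1 (τ=1/2); S_1(τ)=-177/32

y_0=3 y_1=-5 y_2=1 y_3=0
S(3/2) = -177/32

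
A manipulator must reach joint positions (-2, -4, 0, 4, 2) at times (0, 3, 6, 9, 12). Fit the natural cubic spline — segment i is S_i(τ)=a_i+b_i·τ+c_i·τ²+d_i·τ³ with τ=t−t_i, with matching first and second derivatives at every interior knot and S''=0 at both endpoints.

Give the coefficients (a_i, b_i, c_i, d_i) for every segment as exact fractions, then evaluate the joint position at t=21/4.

  seg 0: a=-2 b=-7/6 c=0 d=1/18
  seg 1: a=-4 b=1/3 c=1/2 d=-1/18
  seg 2: a=0 b=11/6 c=0 d=-1/18
  seg 3: a=4 b=1/3 c=-1/2 d=1/18
S(21/4) = -173/128

Δ: Δ0=-2/3, Δ1=4/3, Δ2=4/3, Δ3=-2/3
row 1: diag=12, rhs=12; c'=1/4, d'=1
row 2: denom=12−3·1/4=45/4; d'=(0−3·1)/(45/4)=-4/15
row 3: denom=12−3·4/15=56/5; d'=(-12−3·-4/15)/(56/5)=-1
back: M3=-1
back: M2=-4/15−4/15·-1=0
back: M1=1−1/4·0=1
M: M0=0, M1=1, M2=0, M3=-1, M4=0
seg 0: a=-2, c=M0/2=0, d=(M1−M0)/(6·3)=1/18, b=Δ0−h0·(2M0+M1)/6=-7/6
seg 1: a=-4, c=M1/2=1/2, d=(M2−M1)/(6·3)=-1/18, b=Δ1−h1·(2M1+M2)/6=1/3
seg 2: a=0, c=M2/2=0, d=(M3−M2)/(6·3)=-1/18, b=Δ2−h2·(2M2+M3)/6=11/6
seg 3: a=4, c=M3/2=-1/2, d=(M4−M3)/(6·3)=1/18, b=Δ3−h3·(2M3+M4)/6=1/3
t_q=21/4 → seg 1, τ=9/4; S=-4+1/3·τ+1/2·τ²+-1/18·τ³=-173/128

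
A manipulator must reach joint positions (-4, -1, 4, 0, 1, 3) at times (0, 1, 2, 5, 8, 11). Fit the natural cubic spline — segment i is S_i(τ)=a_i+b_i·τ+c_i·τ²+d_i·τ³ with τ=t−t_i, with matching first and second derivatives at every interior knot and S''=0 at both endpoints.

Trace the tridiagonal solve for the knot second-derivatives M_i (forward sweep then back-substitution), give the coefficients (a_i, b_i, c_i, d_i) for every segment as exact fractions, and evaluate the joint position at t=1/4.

  seg 0: a=-4 b=2801/1251 c=0 d=952/1251
  seg 1: a=-1 b=5657/1251 c=952/417 d=-2258/1251
  seg 2: a=4 b=4595/1251 c=-1306/417 d=5491/11259
  seg 3: a=0 b=-2440/1251 c=1573/1251 d=-1862/11259
  seg 4: a=1 b=1412/1251 c=-289/1251 d=289/11259
S(1/4) = -11437/3336

Δ: Δ0=3, Δ1=5, Δ2=-4/3, Δ3=1/3, Δ4=2/3
row 1: diag=4, rhs=12; c'=1/4, d'=3
row 2: denom=8−1·1/4=31/4; d'=(-38−1·3)/(31/4)=-164/31
row 3: denom=12−3·12/31=336/31; d'=(10−3·-164/31)/(336/31)=401/168
row 4: denom=12−3·31/112=1251/112; d'=(2−3·401/168)/(1251/112)=-578/1251
back: M4=-578/1251
back: M3=401/168−31/112·-578/1251=3146/1251
back: M2=-164/31−12/31·3146/1251=-2612/417
back: M1=3−1/4·-2612/417=1904/417
M: M0=0, M1=1904/417, M2=-2612/417, M3=3146/1251, M4=-578/1251, M5=0
seg 0: a=-4, c=M0/2=0, d=(M1−M0)/(6·1)=952/1251, b=Δ0−h0·(2M0+M1)/6=2801/1251
seg 1: a=-1, c=M1/2=952/417, d=(M2−M1)/(6·1)=-2258/1251, b=Δ1−h1·(2M1+M2)/6=5657/1251
seg 2: a=4, c=M2/2=-1306/417, d=(M3−M2)/(6·3)=5491/11259, b=Δ2−h2·(2M2+M3)/6=4595/1251
seg 3: a=0, c=M3/2=1573/1251, d=(M4−M3)/(6·3)=-1862/11259, b=Δ3−h3·(2M3+M4)/6=-2440/1251
seg 4: a=1, c=M4/2=-289/1251, d=(M5−M4)/(6·3)=289/11259, b=Δ4−h4·(2M4+M5)/6=1412/1251
t_q=1/4 → seg 0, τ=1/4; S=-4+2801/1251·τ+0·τ²+952/1251·τ³=-11437/3336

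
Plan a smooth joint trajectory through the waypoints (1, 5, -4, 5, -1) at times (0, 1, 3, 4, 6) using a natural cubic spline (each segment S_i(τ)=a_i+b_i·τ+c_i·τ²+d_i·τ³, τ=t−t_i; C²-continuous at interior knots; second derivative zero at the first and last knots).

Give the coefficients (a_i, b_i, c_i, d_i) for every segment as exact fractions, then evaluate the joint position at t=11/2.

  seg 0: a=1 b=2455/372 c=0 d=-967/372
  seg 1: a=5 b=-223/186 c=-967/124 d=2287/744
  seg 2: a=-4 b=418/93 c=330/31 d=-571/93
  seg 3: a=5 b=685/93 c=-241/31 d=241/186
S(11/2) = 1453/496

Δ: Δ0=4, Δ1=-9/2, Δ2=9, Δ3=-3
row 1: diag=6, rhs=-51; c'=1/3, d'=-17/2
row 2: denom=6−2·1/3=16/3; d'=(81−2·-17/2)/(16/3)=147/8
row 3: denom=6−1·3/16=93/16; d'=(-72−1·147/8)/(93/16)=-482/31
back: M3=-482/31
back: M2=147/8−3/16·-482/31=660/31
back: M1=-17/2−1/3·660/31=-967/62
M: M0=0, M1=-967/62, M2=660/31, M3=-482/31, M4=0
seg 0: a=1, c=M0/2=0, d=(M1−M0)/(6·1)=-967/372, b=Δ0−h0·(2M0+M1)/6=2455/372
seg 1: a=5, c=M1/2=-967/124, d=(M2−M1)/(6·2)=2287/744, b=Δ1−h1·(2M1+M2)/6=-223/186
seg 2: a=-4, c=M2/2=330/31, d=(M3−M2)/(6·1)=-571/93, b=Δ2−h2·(2M2+M3)/6=418/93
seg 3: a=5, c=M3/2=-241/31, d=(M4−M3)/(6·2)=241/186, b=Δ3−h3·(2M3+M4)/6=685/93
t_q=11/2 → seg 3, τ=3/2; S=5+685/93·τ+-241/31·τ²+241/186·τ³=1453/496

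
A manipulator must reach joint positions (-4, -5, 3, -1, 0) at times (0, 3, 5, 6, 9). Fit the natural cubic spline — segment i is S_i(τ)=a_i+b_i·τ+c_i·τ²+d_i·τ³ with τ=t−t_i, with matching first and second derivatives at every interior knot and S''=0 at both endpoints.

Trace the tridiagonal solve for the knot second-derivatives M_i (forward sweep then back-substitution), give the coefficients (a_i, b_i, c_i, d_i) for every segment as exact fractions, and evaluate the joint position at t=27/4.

  seg 0: a=-4 b=-389/146 c=0 d=1021/3942
  seg 1: a=-5 b=316/73 c=1021/438 d=-1093/876
  seg 2: a=3 b=-289/219 c=-1129/219 d=542/219
  seg 3: a=-1 b=-307/73 c=497/219 d=-497/1971
S(27/4) = -13941/4672

Δ: Δ0=-1/3, Δ1=4, Δ2=-4, Δ3=1/3
row 1: diag=10, rhs=26; c'=1/5, d'=13/5
row 2: denom=6−2·1/5=28/5; d'=(-48−2·13/5)/(28/5)=-19/2
row 3: denom=8−1·5/28=219/28; d'=(26−1·-19/2)/(219/28)=994/219
back: M3=994/219
back: M2=-19/2−5/28·994/219=-2258/219
back: M1=13/5−1/5·-2258/219=1021/219
M: M0=0, M1=1021/219, M2=-2258/219, M3=994/219, M4=0
seg 0: a=-4, c=M0/2=0, d=(M1−M0)/(6·3)=1021/3942, b=Δ0−h0·(2M0+M1)/6=-389/146
seg 1: a=-5, c=M1/2=1021/438, d=(M2−M1)/(6·2)=-1093/876, b=Δ1−h1·(2M1+M2)/6=316/73
seg 2: a=3, c=M2/2=-1129/219, d=(M3−M2)/(6·1)=542/219, b=Δ2−h2·(2M2+M3)/6=-289/219
seg 3: a=-1, c=M3/2=497/219, d=(M4−M3)/(6·3)=-497/1971, b=Δ3−h3·(2M3+M4)/6=-307/73
t_q=27/4 → seg 3, τ=3/4; S=-1+-307/73·τ+497/219·τ²+-497/1971·τ³=-13941/4672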